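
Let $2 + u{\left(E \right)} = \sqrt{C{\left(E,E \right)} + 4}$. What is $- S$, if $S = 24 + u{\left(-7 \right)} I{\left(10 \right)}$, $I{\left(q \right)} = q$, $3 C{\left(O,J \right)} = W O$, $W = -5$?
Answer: $-4 - \frac{10 \sqrt{141}}{3} \approx -43.581$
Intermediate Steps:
$C{\left(O,J \right)} = - \frac{5 O}{3}$ ($C{\left(O,J \right)} = \frac{\left(-5\right) O}{3} = - \frac{5 O}{3}$)
$u{\left(E \right)} = -2 + \sqrt{4 - \frac{5 E}{3}}$ ($u{\left(E \right)} = -2 + \sqrt{- \frac{5 E}{3} + 4} = -2 + \sqrt{4 - \frac{5 E}{3}}$)
$S = 4 + \frac{10 \sqrt{141}}{3}$ ($S = 24 + \left(-2 + \frac{\sqrt{36 - -105}}{3}\right) 10 = 24 + \left(-2 + \frac{\sqrt{36 + 105}}{3}\right) 10 = 24 + \left(-2 + \frac{\sqrt{141}}{3}\right) 10 = 24 - \left(20 - \frac{10 \sqrt{141}}{3}\right) = 4 + \frac{10 \sqrt{141}}{3} \approx 43.581$)
$- S = - (4 + \frac{10 \sqrt{141}}{3}) = -4 - \frac{10 \sqrt{141}}{3}$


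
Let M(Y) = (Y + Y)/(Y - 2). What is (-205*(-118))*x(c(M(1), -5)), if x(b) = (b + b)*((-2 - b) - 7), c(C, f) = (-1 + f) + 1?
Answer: 967600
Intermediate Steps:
M(Y) = 2*Y/(-2 + Y) (M(Y) = (2*Y)/(-2 + Y) = 2*Y/(-2 + Y))
c(C, f) = f
x(b) = 2*b*(-9 - b) (x(b) = (2*b)*(-9 - b) = 2*b*(-9 - b))
(-205*(-118))*x(c(M(1), -5)) = (-205*(-118))*(-2*(-5)*(9 - 5)) = 24190*(-2*(-5)*4) = 24190*40 = 967600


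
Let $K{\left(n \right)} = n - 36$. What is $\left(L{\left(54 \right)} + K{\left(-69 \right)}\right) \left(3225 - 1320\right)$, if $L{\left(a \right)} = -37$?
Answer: $-270510$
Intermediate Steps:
$K{\left(n \right)} = -36 + n$ ($K{\left(n \right)} = n - 36 = -36 + n$)
$\left(L{\left(54 \right)} + K{\left(-69 \right)}\right) \left(3225 - 1320\right) = \left(-37 - 105\right) \left(3225 - 1320\right) = \left(-37 - 105\right) 1905 = \left(-142\right) 1905 = -270510$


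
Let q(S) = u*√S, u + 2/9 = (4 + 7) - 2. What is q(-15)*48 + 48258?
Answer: 48258 + 1264*I*√15/3 ≈ 48258.0 + 1631.8*I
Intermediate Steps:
u = 79/9 (u = -2/9 + ((4 + 7) - 2) = -2/9 + (11 - 2) = -2/9 + 9 = 79/9 ≈ 8.7778)
q(S) = 79*√S/9
q(-15)*48 + 48258 = (79*√(-15)/9)*48 + 48258 = (79*(I*√15)/9)*48 + 48258 = (79*I*√15/9)*48 + 48258 = 1264*I*√15/3 + 48258 = 48258 + 1264*I*√15/3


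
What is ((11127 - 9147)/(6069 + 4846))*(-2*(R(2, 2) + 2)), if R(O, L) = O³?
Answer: -7920/2183 ≈ -3.6280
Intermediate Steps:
((11127 - 9147)/(6069 + 4846))*(-2*(R(2, 2) + 2)) = ((11127 - 9147)/(6069 + 4846))*(-2*(2³ + 2)) = (1980/10915)*(-2*(8 + 2)) = (1980*(1/10915))*(-2*10) = (396/2183)*(-20) = -7920/2183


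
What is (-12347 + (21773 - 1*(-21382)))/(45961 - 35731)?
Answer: 15404/5115 ≈ 3.0115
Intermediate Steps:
(-12347 + (21773 - 1*(-21382)))/(45961 - 35731) = (-12347 + (21773 + 21382))/10230 = (-12347 + 43155)*(1/10230) = 30808*(1/10230) = 15404/5115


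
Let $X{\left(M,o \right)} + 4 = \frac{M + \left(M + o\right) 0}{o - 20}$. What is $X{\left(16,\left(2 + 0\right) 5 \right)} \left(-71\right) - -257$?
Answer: $\frac{3273}{5} \approx 654.6$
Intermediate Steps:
$X{\left(M,o \right)} = -4 + \frac{M}{-20 + o}$ ($X{\left(M,o \right)} = -4 + \frac{M + \left(M + o\right) 0}{o - 20} = -4 + \frac{M + 0}{-20 + o} = -4 + \frac{M}{-20 + o}$)
$X{\left(16,\left(2 + 0\right) 5 \right)} \left(-71\right) - -257 = \frac{80 + 16 - 4 \left(2 + 0\right) 5}{-20 + \left(2 + 0\right) 5} \left(-71\right) - -257 = \frac{80 + 16 - 4 \cdot 2 \cdot 5}{-20 + 2 \cdot 5} \left(-71\right) + 257 = \frac{80 + 16 - 40}{-20 + 10} \left(-71\right) + 257 = \frac{80 + 16 - 40}{-10} \left(-71\right) + 257 = \left(- \frac{1}{10}\right) 56 \left(-71\right) + 257 = \left(- \frac{28}{5}\right) \left(-71\right) + 257 = \frac{1988}{5} + 257 = \frac{3273}{5}$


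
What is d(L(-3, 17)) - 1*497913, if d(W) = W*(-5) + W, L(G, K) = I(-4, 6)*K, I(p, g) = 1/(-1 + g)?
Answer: -2489633/5 ≈ -4.9793e+5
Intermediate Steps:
L(G, K) = K/5 (L(G, K) = K/(-1 + 6) = K/5)
d(W) = -4*W (d(W) = -5*W + W = -4*W)
d(L(-3, 17)) - 1*497913 = -4*17/5 - 1*497913 = -4*17/5 - 497913 = -68/5 - 497913 = -2489633/5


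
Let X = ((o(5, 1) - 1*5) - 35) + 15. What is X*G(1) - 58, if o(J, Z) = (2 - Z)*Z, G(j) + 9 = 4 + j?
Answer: 38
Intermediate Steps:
G(j) = -5 + j (G(j) = -9 + (4 + j) = -5 + j)
o(J, Z) = Z*(2 - Z)
X = -24 (X = ((1*(2 - 1*1) - 1*5) - 35) + 15 = ((1*(2 - 1) - 5) - 35) + 15 = ((1*1 - 5) - 35) + 15 = ((1 - 5) - 35) + 15 = (-4 - 35) + 15 = -39 + 15 = -24)
X*G(1) - 58 = -24*(-5 + 1) - 58 = -24*(-4) - 58 = 96 - 58 = 38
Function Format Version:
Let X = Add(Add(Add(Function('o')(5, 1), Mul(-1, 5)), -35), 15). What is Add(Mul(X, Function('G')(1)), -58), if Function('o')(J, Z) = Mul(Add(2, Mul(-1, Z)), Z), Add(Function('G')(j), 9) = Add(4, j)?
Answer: 38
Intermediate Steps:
Function('G')(j) = Add(-5, j) (Function('G')(j) = Add(-9, Add(4, j)) = Add(-5, j))
Function('o')(J, Z) = Mul(Z, Add(2, Mul(-1, Z)))
X = -24 (X = Add(Add(Add(Mul(1, Add(2, Mul(-1, 1))), Mul(-1, 5)), -35), 15) = Add(Add(Add(Mul(1, Add(2, -1)), -5), -35), 15) = Add(Add(Add(Mul(1, 1), -5), -35), 15) = Add(Add(Add(1, -5), -35), 15) = Add(Add(-4, -35), 15) = Add(-39, 15) = -24)
Add(Mul(X, Function('G')(1)), -58) = Add(Mul(-24, Add(-5, 1)), -58) = Add(Mul(-24, -4), -58) = Add(96, -58) = 38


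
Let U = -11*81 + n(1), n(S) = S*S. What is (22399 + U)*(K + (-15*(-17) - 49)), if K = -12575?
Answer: -266044821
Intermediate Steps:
n(S) = S²
U = -890 (U = -11*81 + 1² = -891 + 1 = -890)
(22399 + U)*(K + (-15*(-17) - 49)) = (22399 - 890)*(-12575 + (-15*(-17) - 49)) = 21509*(-12575 + (255 - 49)) = 21509*(-12575 + 206) = 21509*(-12369) = -266044821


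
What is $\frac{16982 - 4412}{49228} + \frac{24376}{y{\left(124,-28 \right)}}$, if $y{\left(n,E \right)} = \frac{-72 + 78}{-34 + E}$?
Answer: $- \frac{18599697929}{73842} \approx -2.5189 \cdot 10^{5}$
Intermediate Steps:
$y{\left(n,E \right)} = \frac{6}{-34 + E}$
$\frac{16982 - 4412}{49228} + \frac{24376}{y{\left(124,-28 \right)}} = \frac{16982 - 4412}{49228} + \frac{24376}{6 \frac{1}{-34 - 28}} = \left(16982 - 4412\right) \frac{1}{49228} + \frac{24376}{6 \frac{1}{-62}} = 12570 \cdot \frac{1}{49228} + \frac{24376}{6 \left(- \frac{1}{62}\right)} = \frac{6285}{24614} + \frac{24376}{- \frac{3}{31}} = \frac{6285}{24614} + 24376 \left(- \frac{31}{3}\right) = \frac{6285}{24614} - \frac{755656}{3} = - \frac{18599697929}{73842}$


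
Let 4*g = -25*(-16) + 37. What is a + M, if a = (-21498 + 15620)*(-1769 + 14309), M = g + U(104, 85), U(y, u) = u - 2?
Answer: -294839711/4 ≈ -7.3710e+7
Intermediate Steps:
g = 437/4 (g = (-25*(-16) + 37)/4 = (400 + 37)/4 = (1/4)*437 = 437/4 ≈ 109.25)
U(y, u) = -2 + u
M = 769/4 (M = 437/4 + (-2 + 85) = 437/4 + 83 = 769/4 ≈ 192.25)
a = -73710120 (a = -5878*12540 = -73710120)
a + M = -73710120 + 769/4 = -294839711/4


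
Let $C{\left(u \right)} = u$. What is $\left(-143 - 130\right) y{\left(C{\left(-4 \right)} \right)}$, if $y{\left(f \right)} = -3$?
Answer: $819$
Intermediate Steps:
$\left(-143 - 130\right) y{\left(C{\left(-4 \right)} \right)} = \left(-143 - 130\right) \left(-3\right) = \left(-273\right) \left(-3\right) = 819$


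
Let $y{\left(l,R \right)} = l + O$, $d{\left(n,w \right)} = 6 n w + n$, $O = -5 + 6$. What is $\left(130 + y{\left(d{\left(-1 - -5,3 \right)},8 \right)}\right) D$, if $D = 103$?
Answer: $21321$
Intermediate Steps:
$O = 1$
$d{\left(n,w \right)} = n + 6 n w$ ($d{\left(n,w \right)} = 6 n w + n = n + 6 n w$)
$y{\left(l,R \right)} = 1 + l$ ($y{\left(l,R \right)} = l + 1 = 1 + l$)
$\left(130 + y{\left(d{\left(-1 - -5,3 \right)},8 \right)}\right) D = \left(130 + \left(1 + \left(-1 - -5\right) \left(1 + 6 \cdot 3\right)\right)\right) 103 = \left(130 + \left(1 + \left(-1 + 5\right) \left(1 + 18\right)\right)\right) 103 = \left(130 + \left(1 + 4 \cdot 19\right)\right) 103 = \left(130 + \left(1 + 76\right)\right) 103 = \left(130 + 77\right) 103 = 207 \cdot 103 = 21321$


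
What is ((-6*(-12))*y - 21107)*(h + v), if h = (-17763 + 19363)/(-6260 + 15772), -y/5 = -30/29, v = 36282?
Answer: -25939909565894/34481 ≈ -7.5230e+8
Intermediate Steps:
y = 150/29 (y = -(-150)/29 = -5*(-30/29) = 150/29 ≈ 5.1724)
h = 200/1189 (h = 1600/9512 = 1600*(1/9512) = 200/1189 ≈ 0.16821)
((-6*(-12))*y - 21107)*(h + v) = (-6*(-12)*(150/29) - 21107)*(200/1189 + 36282) = (72*(150/29) - 21107)*(43139498/1189) = (10800/29 - 21107)*(43139498/1189) = -601303/29*43139498/1189 = -25939909565894/34481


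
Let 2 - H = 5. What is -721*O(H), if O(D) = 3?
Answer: -2163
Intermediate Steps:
H = -3 (H = 2 - 1*5 = 2 - 5 = -3)
-721*O(H) = -721*3 = -2163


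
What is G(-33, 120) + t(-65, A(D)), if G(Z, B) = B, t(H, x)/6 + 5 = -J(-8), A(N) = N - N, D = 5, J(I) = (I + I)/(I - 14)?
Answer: 942/11 ≈ 85.636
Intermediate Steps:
J(I) = 2*I/(-14 + I) (J(I) = (2*I)/(-14 + I) = 2*I/(-14 + I))
A(N) = 0
t(H, x) = -378/11 (t(H, x) = -30 + 6*(-2*(-8)/(-14 - 8)) = -30 + 6*(-2*(-8)/(-22)) = -30 + 6*(-2*(-8)*(-1)/22) = -30 + 6*(-1*8/11) = -30 + 6*(-8/11) = -30 - 48/11 = -378/11)
G(-33, 120) + t(-65, A(D)) = 120 - 378/11 = 942/11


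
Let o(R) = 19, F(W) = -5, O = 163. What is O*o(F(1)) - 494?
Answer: 2603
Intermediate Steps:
O*o(F(1)) - 494 = 163*19 - 494 = 3097 - 494 = 2603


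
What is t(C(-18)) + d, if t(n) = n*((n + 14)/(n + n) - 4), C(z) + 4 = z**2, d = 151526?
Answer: 150413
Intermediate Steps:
C(z) = -4 + z**2
t(n) = n*(-4 + (14 + n)/(2*n)) (t(n) = n*((14 + n)/((2*n)) - 4) = n*((14 + n)*(1/(2*n)) - 4) = n*((14 + n)/(2*n) - 4) = n*(-4 + (14 + n)/(2*n)))
t(C(-18)) + d = (7 - 7*(-4 + (-18)**2)/2) + 151526 = (7 - 7*(-4 + 324)/2) + 151526 = (7 - 7/2*320) + 151526 = (7 - 1120) + 151526 = -1113 + 151526 = 150413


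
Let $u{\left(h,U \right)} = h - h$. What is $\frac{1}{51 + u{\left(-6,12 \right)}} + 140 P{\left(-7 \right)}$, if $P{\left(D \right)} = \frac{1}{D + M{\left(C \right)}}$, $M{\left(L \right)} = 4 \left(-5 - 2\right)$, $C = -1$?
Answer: $- \frac{203}{51} \approx -3.9804$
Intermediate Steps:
$u{\left(h,U \right)} = 0$
$M{\left(L \right)} = -28$ ($M{\left(L \right)} = 4 \left(-7\right) = -28$)
$P{\left(D \right)} = \frac{1}{-28 + D}$ ($P{\left(D \right)} = \frac{1}{D - 28} = \frac{1}{-28 + D}$)
$\frac{1}{51 + u{\left(-6,12 \right)}} + 140 P{\left(-7 \right)} = \frac{1}{51 + 0} + \frac{140}{-28 - 7} = \frac{1}{51} + \frac{140}{-35} = \frac{1}{51} + 140 \left(- \frac{1}{35}\right) = \frac{1}{51} - 4 = - \frac{203}{51}$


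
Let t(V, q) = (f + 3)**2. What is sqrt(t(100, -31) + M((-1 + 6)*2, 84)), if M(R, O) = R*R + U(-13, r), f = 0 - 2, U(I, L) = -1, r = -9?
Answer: 10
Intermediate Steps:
f = -2
t(V, q) = 1 (t(V, q) = (-2 + 3)**2 = 1**2 = 1)
M(R, O) = -1 + R**2 (M(R, O) = R*R - 1 = R**2 - 1 = -1 + R**2)
sqrt(t(100, -31) + M((-1 + 6)*2, 84)) = sqrt(1 + (-1 + ((-1 + 6)*2)**2)) = sqrt(1 + (-1 + (5*2)**2)) = sqrt(1 + (-1 + 10**2)) = sqrt(1 + (-1 + 100)) = sqrt(1 + 99) = sqrt(100) = 10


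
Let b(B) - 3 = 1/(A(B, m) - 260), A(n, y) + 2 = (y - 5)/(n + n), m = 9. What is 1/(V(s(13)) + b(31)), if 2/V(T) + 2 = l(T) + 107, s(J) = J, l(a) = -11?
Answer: 381640/1151583 ≈ 0.33140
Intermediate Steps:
A(n, y) = -2 + (-5 + y)/(2*n) (A(n, y) = -2 + (y - 5)/(n + n) = -2 + (-5 + y)/((2*n)) = -2 + (-5 + y)*(1/(2*n)) = -2 + (-5 + y)/(2*n))
V(T) = 1/47 (V(T) = 2/(-2 + (-11 + 107)) = 2/(-2 + 96) = 2/94 = 2*(1/94) = 1/47)
b(B) = 3 + 1/(-260 + (4 - 4*B)/(2*B)) (b(B) = 3 + 1/((-5 + 9 - 4*B)/(2*B) - 260) = 3 + 1/((4 - 4*B)/(2*B) - 260) = 3 + 1/(-260 + (4 - 4*B)/(2*B)))
1/(V(s(13)) + b(31)) = 1/(1/47 + (-6 + 785*31)/(2*(-1 + 131*31))) = 1/(1/47 + (-6 + 24335)/(2*(-1 + 4061))) = 1/(1/47 + (1/2)*24329/4060) = 1/(1/47 + (1/2)*(1/4060)*24329) = 1/(1/47 + 24329/8120) = 1/(1151583/381640) = 381640/1151583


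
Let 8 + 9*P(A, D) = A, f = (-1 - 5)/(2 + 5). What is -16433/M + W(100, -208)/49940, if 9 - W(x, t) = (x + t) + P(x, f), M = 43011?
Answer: -816071401/2147969340 ≈ -0.37993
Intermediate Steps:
f = -6/7 ≈ -0.85714
P(A, D) = -8/9 + A/9
W(x, t) = 89/9 - t - 10*x/9 (W(x, t) = 9 - ((x + t) + (-8/9 + x/9)) = 9 - ((t + x) + (-8/9 + x/9)) = 9 - (-8/9 + t + 10*x/9) = 9 + (8/9 - t - 10*x/9) = 89/9 - t - 10*x/9)
-16433/M + W(100, -208)/49940 = -16433/43011 + (89/9 - 1*(-208) - 10/9*100)/49940 = -16433*1/43011 + (89/9 + 208 - 1000/9)*(1/49940) = -16433/43011 + (961/9)*(1/49940) = -16433/43011 + 961/449460 = -816071401/2147969340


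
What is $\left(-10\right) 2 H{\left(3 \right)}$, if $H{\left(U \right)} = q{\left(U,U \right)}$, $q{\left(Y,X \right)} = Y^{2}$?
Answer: $-180$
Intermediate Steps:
$H{\left(U \right)} = U^{2}$
$\left(-10\right) 2 H{\left(3 \right)} = \left(-10\right) 2 \cdot 3^{2} = \left(-20\right) 9 = -180$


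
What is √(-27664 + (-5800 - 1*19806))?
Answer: I*√53270 ≈ 230.8*I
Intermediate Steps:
√(-27664 + (-5800 - 1*19806)) = √(-27664 + (-5800 - 19806)) = √(-27664 - 25606) = √(-53270) = I*√53270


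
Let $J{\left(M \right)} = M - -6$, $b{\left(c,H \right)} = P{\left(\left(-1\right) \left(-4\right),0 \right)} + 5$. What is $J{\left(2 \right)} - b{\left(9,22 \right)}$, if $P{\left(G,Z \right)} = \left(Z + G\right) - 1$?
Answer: $0$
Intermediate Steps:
$P{\left(G,Z \right)} = -1 + G + Z$ ($P{\left(G,Z \right)} = \left(G + Z\right) - 1 = -1 + G + Z$)
$b{\left(c,H \right)} = 8$ ($b{\left(c,H \right)} = \left(-1 - -4 + 0\right) + 5 = \left(-1 + 4 + 0\right) + 5 = 3 + 5 = 8$)
$J{\left(M \right)} = 6 + M$ ($J{\left(M \right)} = M + 6 = 6 + M$)
$J{\left(2 \right)} - b{\left(9,22 \right)} = \left(6 + 2\right) - 8 = 8 - 8 = 0$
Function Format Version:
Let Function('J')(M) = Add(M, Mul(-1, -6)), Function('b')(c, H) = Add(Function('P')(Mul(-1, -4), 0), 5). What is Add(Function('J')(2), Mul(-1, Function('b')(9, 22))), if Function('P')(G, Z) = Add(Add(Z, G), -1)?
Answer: 0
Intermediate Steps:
Function('P')(G, Z) = Add(-1, G, Z) (Function('P')(G, Z) = Add(Add(G, Z), -1) = Add(-1, G, Z))
Function('b')(c, H) = 8 (Function('b')(c, H) = Add(Add(-1, Mul(-1, -4), 0), 5) = Add(Add(-1, 4, 0), 5) = Add(3, 5) = 8)
Function('J')(M) = Add(6, M) (Function('J')(M) = Add(M, 6) = Add(6, M))
Add(Function('J')(2), Mul(-1, Function('b')(9, 22))) = Add(Add(6, 2), Mul(-1, 8)) = Add(8, -8) = 0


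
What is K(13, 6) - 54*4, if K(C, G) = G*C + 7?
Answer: -131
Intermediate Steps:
K(C, G) = 7 + C*G (K(C, G) = C*G + 7 = 7 + C*G)
K(13, 6) - 54*4 = (7 + 13*6) - 54*4 = (7 + 78) - 216 = 85 - 216 = -131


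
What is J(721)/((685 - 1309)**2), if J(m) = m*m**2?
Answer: 374805361/389376 ≈ 962.58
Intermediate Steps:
J(m) = m**3
J(721)/((685 - 1309)**2) = 721**3/((685 - 1309)**2) = 374805361/((-624)**2) = 374805361/389376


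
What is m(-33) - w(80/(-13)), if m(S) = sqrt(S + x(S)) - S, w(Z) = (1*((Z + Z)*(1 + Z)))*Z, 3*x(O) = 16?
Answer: 930101/2197 + I*sqrt(249)/3 ≈ 423.35 + 5.2599*I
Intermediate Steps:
x(O) = 16/3 (x(O) = (1/3)*16 = 16/3)
w(Z) = 2*Z**2*(1 + Z) (w(Z) = (1*((2*Z)*(1 + Z)))*Z = (1*(2*Z*(1 + Z)))*Z = (2*Z*(1 + Z))*Z = 2*Z**2*(1 + Z))
m(S) = sqrt(16/3 + S) - S (m(S) = sqrt(S + 16/3) - S = sqrt(16/3 + S) - S)
m(-33) - w(80/(-13)) = (-1*(-33) + sqrt(48 + 9*(-33))/3) - 2*(80/(-13))**2*(1 + 80/(-13)) = (33 + sqrt(48 - 297)/3) - 2*(80*(-1/13))**2*(1 + 80*(-1/13)) = (33 + sqrt(-249)/3) - 2*(-80/13)**2*(1 - 80/13) = (33 + (I*sqrt(249))/3) - 2*6400*(-67)/(169*13) = (33 + I*sqrt(249)/3) - 1*(-857600/2197) = (33 + I*sqrt(249)/3) + 857600/2197 = 930101/2197 + I*sqrt(249)/3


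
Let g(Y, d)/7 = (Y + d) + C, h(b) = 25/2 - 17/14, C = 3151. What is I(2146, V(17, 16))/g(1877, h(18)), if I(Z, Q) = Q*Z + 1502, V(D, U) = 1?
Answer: 3648/35275 ≈ 0.10342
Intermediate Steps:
I(Z, Q) = 1502 + Q*Z
h(b) = 79/7 (h(b) = 25*(½) - 17*1/14 = 25/2 - 17/14 = 79/7)
g(Y, d) = 22057 + 7*Y + 7*d (g(Y, d) = 7*((Y + d) + 3151) = 7*(3151 + Y + d) = 22057 + 7*Y + 7*d)
I(2146, V(17, 16))/g(1877, h(18)) = (1502 + 1*2146)/(22057 + 7*1877 + 7*(79/7)) = (1502 + 2146)/(22057 + 13139 + 79) = 3648/35275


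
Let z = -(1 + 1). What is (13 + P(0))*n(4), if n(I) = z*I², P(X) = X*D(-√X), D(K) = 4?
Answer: -416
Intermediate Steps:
P(X) = 4*X (P(X) = X*4 = 4*X)
z = -2 (z = -1*2 = -2)
n(I) = -2*I²
(13 + P(0))*n(4) = (13 + 4*0)*(-2*4²) = (13 + 0)*(-2*16) = 13*(-32) = -416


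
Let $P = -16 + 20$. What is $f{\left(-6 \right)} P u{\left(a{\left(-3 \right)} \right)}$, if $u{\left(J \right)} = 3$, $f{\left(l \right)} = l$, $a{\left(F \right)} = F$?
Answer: $-72$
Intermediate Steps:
$P = 4$
$f{\left(-6 \right)} P u{\left(a{\left(-3 \right)} \right)} = \left(-6\right) 4 \cdot 3 = \left(-24\right) 3 = -72$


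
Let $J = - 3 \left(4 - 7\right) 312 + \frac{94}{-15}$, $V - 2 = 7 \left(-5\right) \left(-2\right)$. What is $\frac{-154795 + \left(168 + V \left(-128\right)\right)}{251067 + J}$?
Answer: $- \frac{2457645}{3808031} \approx -0.64538$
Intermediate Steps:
$V = 72$ ($V = 2 + 7 \left(-5\right) \left(-2\right) = 2 - -70 = 2 + 70 = 72$)
$J = \frac{42026}{15}$ ($J = \left(-3\right) \left(-3\right) 312 + 94 \left(- \frac{1}{15}\right) = 9 \cdot 312 - \frac{94}{15} = 2808 - \frac{94}{15} = \frac{42026}{15} \approx 2801.7$)
$\frac{-154795 + \left(168 + V \left(-128\right)\right)}{251067 + J} = \frac{-154795 + \left(168 + 72 \left(-128\right)\right)}{251067 + \frac{42026}{15}} = \frac{-154795 + \left(168 - 9216\right)}{\frac{3808031}{15}} = \left(-154795 - 9048\right) \frac{15}{3808031} = \left(-163843\right) \frac{15}{3808031} = - \frac{2457645}{3808031}$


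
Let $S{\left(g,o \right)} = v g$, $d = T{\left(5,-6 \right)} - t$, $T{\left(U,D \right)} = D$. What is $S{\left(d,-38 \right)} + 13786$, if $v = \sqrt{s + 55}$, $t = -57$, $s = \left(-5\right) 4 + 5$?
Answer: $13786 + 102 \sqrt{10} \approx 14109.0$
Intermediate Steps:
$s = -15$ ($s = -20 + 5 = -15$)
$v = 2 \sqrt{10}$ ($v = \sqrt{-15 + 55} = \sqrt{40} = 2 \sqrt{10} \approx 6.3246$)
$d = 51$ ($d = -6 - -57 = -6 + 57 = 51$)
$S{\left(g,o \right)} = 2 g \sqrt{10}$ ($S{\left(g,o \right)} = 2 \sqrt{10} g = 2 g \sqrt{10}$)
$S{\left(d,-38 \right)} + 13786 = 2 \cdot 51 \sqrt{10} + 13786 = 102 \sqrt{10} + 13786 = 13786 + 102 \sqrt{10}$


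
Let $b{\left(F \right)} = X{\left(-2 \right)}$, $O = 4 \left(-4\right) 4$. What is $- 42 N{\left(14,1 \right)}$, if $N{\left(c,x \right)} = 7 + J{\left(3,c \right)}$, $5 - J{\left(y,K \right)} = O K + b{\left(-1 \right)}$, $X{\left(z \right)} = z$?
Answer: $-38220$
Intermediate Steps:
$O = -64$ ($O = \left(-16\right) 4 = -64$)
$b{\left(F \right)} = -2$
$J{\left(y,K \right)} = 7 + 64 K$ ($J{\left(y,K \right)} = 5 - \left(- 64 K - 2\right) = 5 - \left(-2 - 64 K\right) = 5 + \left(2 + 64 K\right) = 7 + 64 K$)
$N{\left(c,x \right)} = 14 + 64 c$ ($N{\left(c,x \right)} = 7 + \left(7 + 64 c\right) = 14 + 64 c$)
$- 42 N{\left(14,1 \right)} = - 42 \left(14 + 64 \cdot 14\right) = - 42 \left(14 + 896\right) = \left(-42\right) 910 = -38220$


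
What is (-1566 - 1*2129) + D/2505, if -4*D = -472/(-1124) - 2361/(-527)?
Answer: -5482759004927/1483831740 ≈ -3695.0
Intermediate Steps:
D = -725627/592348 (D = -(-472/(-1124) - 2361/(-527))/4 = -(-472*(-1/1124) - 2361*(-1/527))/4 = -(118/281 + 2361/527)/4 = -¼*725627/148087 = -725627/592348 ≈ -1.2250)
(-1566 - 1*2129) + D/2505 = (-1566 - 1*2129) - 725627/592348/2505 = (-1566 - 2129) - 725627/592348*1/2505 = -3695 - 725627/1483831740 = -5482759004927/1483831740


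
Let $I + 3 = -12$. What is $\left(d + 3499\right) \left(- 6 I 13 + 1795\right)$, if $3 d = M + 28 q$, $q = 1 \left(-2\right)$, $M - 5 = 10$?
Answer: $\frac{31002040}{3} \approx 1.0334 \cdot 10^{7}$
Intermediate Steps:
$M = 15$ ($M = 5 + 10 = 15$)
$I = -15$ ($I = -3 - 12 = -15$)
$q = -2$
$d = - \frac{41}{3}$ ($d = \frac{15 + 28 \left(-2\right)}{3} = \frac{15 - 56}{3} = \frac{1}{3} \left(-41\right) = - \frac{41}{3} \approx -13.667$)
$\left(d + 3499\right) \left(- 6 I 13 + 1795\right) = \left(- \frac{41}{3} + 3499\right) \left(\left(-6\right) \left(-15\right) 13 + 1795\right) = \frac{10456 \left(90 \cdot 13 + 1795\right)}{3} = \frac{10456 \left(1170 + 1795\right)}{3} = \frac{10456}{3} \cdot 2965 = \frac{31002040}{3}$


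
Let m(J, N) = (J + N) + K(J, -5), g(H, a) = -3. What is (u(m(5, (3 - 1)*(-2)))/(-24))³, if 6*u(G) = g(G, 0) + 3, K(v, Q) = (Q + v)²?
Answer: 0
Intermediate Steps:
m(J, N) = J + N + (-5 + J)² (m(J, N) = (J + N) + (-5 + J)² = J + N + (-5 + J)²)
u(G) = 0 (u(G) = (-3 + 3)/6 = (⅙)*0 = 0)
(u(m(5, (3 - 1)*(-2)))/(-24))³ = (0/(-24))³ = (0*(-1/24))³ = 0³ = 0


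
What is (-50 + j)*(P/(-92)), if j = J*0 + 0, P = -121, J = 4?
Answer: -3025/46 ≈ -65.761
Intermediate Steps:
j = 0 (j = 4*0 + 0 = 0 + 0 = 0)
(-50 + j)*(P/(-92)) = (-50 + 0)*(-121/(-92)) = -(-6050)*(-1)/92 = -50*121/92 = -3025/46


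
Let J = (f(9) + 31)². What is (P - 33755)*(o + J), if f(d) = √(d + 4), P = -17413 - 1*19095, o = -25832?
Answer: 1746597654 - 4356306*√13 ≈ 1.7309e+9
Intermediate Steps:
P = -36508 (P = -17413 - 19095 = -36508)
f(d) = √(4 + d)
J = (31 + √13)² (J = (√(4 + 9) + 31)² = (√13 + 31)² = (31 + √13)² ≈ 1197.5)
(P - 33755)*(o + J) = (-36508 - 33755)*(-25832 + (31 + √13)²) = -70263*(-25832 + (31 + √13)²) = 1815033816 - 70263*(31 + √13)²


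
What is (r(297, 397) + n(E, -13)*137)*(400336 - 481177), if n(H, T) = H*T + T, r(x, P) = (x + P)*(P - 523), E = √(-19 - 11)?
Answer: 7213038225 + 143977821*I*√30 ≈ 7.213e+9 + 7.886e+8*I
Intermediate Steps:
E = I*√30 (E = √(-30) = I*√30 ≈ 5.4772*I)
r(x, P) = (-523 + P)*(P + x) (r(x, P) = (P + x)*(-523 + P) = (-523 + P)*(P + x))
n(H, T) = T + H*T
(r(297, 397) + n(E, -13)*137)*(400336 - 481177) = ((397² - 523*397 - 523*297 + 397*297) - 13*(1 + I*√30)*137)*(400336 - 481177) = ((157609 - 207631 - 155331 + 117909) + (-13 - 13*I*√30)*137)*(-80841) = (-87444 + (-1781 - 1781*I*√30))*(-80841) = (-89225 - 1781*I*√30)*(-80841) = 7213038225 + 143977821*I*√30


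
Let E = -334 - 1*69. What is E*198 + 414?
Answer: -79380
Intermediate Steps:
E = -403 (E = -334 - 69 = -403)
E*198 + 414 = -403*198 + 414 = -79794 + 414 = -79380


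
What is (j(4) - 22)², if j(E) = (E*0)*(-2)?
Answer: 484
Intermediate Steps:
j(E) = 0 (j(E) = 0*(-2) = 0)
(j(4) - 22)² = (0 - 22)² = (-22)² = 484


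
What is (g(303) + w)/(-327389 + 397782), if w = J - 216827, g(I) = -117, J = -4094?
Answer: -221038/70393 ≈ -3.1401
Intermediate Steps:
w = -220921 (w = -4094 - 216827 = -220921)
(g(303) + w)/(-327389 + 397782) = (-117 - 220921)/(-327389 + 397782) = -221038/70393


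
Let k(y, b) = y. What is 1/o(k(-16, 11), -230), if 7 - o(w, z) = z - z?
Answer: ⅐ ≈ 0.14286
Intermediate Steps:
o(w, z) = 7 (o(w, z) = 7 - (z - z) = 7 - 1*0 = 7 + 0 = 7)
1/o(k(-16, 11), -230) = 1/7 = ⅐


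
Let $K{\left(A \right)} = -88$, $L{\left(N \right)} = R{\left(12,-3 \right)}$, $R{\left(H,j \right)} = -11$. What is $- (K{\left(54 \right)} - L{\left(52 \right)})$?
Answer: $77$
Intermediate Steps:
$L{\left(N \right)} = -11$
$- (K{\left(54 \right)} - L{\left(52 \right)}) = - (-88 - -11) = - (-88 + 11) = \left(-1\right) \left(-77\right) = 77$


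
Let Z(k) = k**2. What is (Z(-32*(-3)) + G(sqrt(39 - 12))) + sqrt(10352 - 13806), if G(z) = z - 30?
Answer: 9186 + 3*sqrt(3) + I*sqrt(3454) ≈ 9191.2 + 58.771*I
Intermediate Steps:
G(z) = -30 + z
(Z(-32*(-3)) + G(sqrt(39 - 12))) + sqrt(10352 - 13806) = ((-32*(-3))**2 + (-30 + sqrt(39 - 12))) + sqrt(10352 - 13806) = (96**2 + (-30 + sqrt(27))) + sqrt(-3454) = (9216 + (-30 + 3*sqrt(3))) + I*sqrt(3454) = (9186 + 3*sqrt(3)) + I*sqrt(3454) = 9186 + 3*sqrt(3) + I*sqrt(3454)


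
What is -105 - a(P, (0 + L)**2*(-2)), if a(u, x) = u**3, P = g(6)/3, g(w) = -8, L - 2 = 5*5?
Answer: -2323/27 ≈ -86.037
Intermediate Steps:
L = 27 (L = 2 + 5*5 = 2 + 25 = 27)
P = -8/3 ≈ -2.6667
-105 - a(P, (0 + L)**2*(-2)) = -105 - (-8/3)**3 = -105 - 1*(-512/27) = -105 + 512/27 = -2323/27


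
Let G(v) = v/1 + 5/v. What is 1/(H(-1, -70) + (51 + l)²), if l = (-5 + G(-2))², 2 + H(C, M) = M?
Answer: 16/318073 ≈ 5.0303e-5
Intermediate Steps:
H(C, M) = -2 + M
G(v) = v + 5/v (G(v) = v*1 + 5/v = v + 5/v)
l = 361/4 (l = (-5 + (-2 + 5/(-2)))² = (-5 + (-2 + 5*(-½)))² = (-5 + (-2 - 5/2))² = (-5 - 9/2)² = (-19/2)² = 361/4 ≈ 90.250)
1/(H(-1, -70) + (51 + l)²) = 1/((-2 - 70) + (51 + 361/4)²) = 1/(-72 + (565/4)²) = 1/(-72 + 319225/16) = 1/(318073/16) = 16/318073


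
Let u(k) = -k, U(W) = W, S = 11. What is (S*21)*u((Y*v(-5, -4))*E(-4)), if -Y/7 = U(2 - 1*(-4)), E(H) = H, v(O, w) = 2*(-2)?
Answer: 155232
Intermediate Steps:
v(O, w) = -4
Y = -42 (Y = -7*(2 - 1*(-4)) = -7*(2 + 4) = -7*6 = -42)
(S*21)*u((Y*v(-5, -4))*E(-4)) = (11*21)*(-(-42*(-4))*(-4)) = 231*(-168*(-4)) = 231*(-1*(-672)) = 231*672 = 155232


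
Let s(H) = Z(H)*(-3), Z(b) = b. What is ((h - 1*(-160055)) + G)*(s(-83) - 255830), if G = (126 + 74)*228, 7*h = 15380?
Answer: -371861409665/7 ≈ -5.3123e+10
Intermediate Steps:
h = 15380/7 (h = (⅐)*15380 = 15380/7 ≈ 2197.1)
s(H) = -3*H (s(H) = H*(-3) = -3*H)
G = 45600 (G = 200*228 = 45600)
((h - 1*(-160055)) + G)*(s(-83) - 255830) = ((15380/7 - 1*(-160055)) + 45600)*(-3*(-83) - 255830) = ((15380/7 + 160055) + 45600)*(249 - 255830) = (1135765/7 + 45600)*(-255581) = (1454965/7)*(-255581) = -371861409665/7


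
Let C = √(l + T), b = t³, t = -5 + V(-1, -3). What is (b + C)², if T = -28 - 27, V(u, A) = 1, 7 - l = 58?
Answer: (-64 + I*√106)² ≈ 3990.0 - 1317.8*I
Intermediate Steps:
l = -51 (l = 7 - 1*58 = 7 - 58 = -51)
T = -55
t = -4 (t = -5 + 1 = -4)
b = -64 (b = (-4)³ = -64)
C = I*√106 (C = √(-51 - 55) = √(-106) = I*√106 ≈ 10.296*I)
(b + C)² = (-64 + I*√106)²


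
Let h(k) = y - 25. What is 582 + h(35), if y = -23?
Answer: 534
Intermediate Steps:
h(k) = -48 (h(k) = -23 - 25 = -48)
582 + h(35) = 582 - 48 = 534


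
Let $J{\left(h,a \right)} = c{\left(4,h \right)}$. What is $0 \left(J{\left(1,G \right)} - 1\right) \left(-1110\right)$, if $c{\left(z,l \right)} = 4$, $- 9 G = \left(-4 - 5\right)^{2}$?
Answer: $0$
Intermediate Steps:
$G = -9$ ($G = - \frac{\left(-4 - 5\right)^{2}}{9} = - \frac{\left(-9\right)^{2}}{9} = \left(- \frac{1}{9}\right) 81 = -9$)
$J{\left(h,a \right)} = 4$
$0 \left(J{\left(1,G \right)} - 1\right) \left(-1110\right) = 0 \left(4 - 1\right) \left(-1110\right) = 0 \cdot 3 \left(-1110\right) = 0 \left(-1110\right) = 0$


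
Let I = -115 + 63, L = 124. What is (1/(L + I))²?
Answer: 1/5184 ≈ 0.00019290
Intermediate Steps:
I = -52
(1/(L + I))² = (1/(124 - 52))² = (1/72)² = 1/5184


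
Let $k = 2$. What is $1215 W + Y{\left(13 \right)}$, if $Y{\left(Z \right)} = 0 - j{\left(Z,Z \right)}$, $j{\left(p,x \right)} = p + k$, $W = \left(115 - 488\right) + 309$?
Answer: $-77775$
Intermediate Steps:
$W = -64$ ($W = -373 + 309 = -64$)
$j{\left(p,x \right)} = 2 + p$ ($j{\left(p,x \right)} = p + 2 = 2 + p$)
$Y{\left(Z \right)} = -2 - Z$ ($Y{\left(Z \right)} = 0 - \left(2 + Z\right) = -2 - Z$)
$1215 W + Y{\left(13 \right)} = 1215 \left(-64\right) - 15 = -77760 - 15 = -77775$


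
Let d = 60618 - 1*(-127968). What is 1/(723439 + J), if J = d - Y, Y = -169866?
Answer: 1/1081891 ≈ 9.2431e-7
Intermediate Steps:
d = 188586 (d = 60618 + 127968 = 188586)
J = 358452 (J = 188586 - 1*(-169866) = 188586 + 169866 = 358452)
1/(723439 + J) = 1/(723439 + 358452) = 1/1081891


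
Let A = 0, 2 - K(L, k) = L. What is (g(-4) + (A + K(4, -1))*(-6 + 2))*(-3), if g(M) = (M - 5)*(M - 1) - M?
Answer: -171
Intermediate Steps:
K(L, k) = 2 - L
g(M) = -M + (-1 + M)*(-5 + M) (g(M) = (-5 + M)*(-1 + M) - M = (-1 + M)*(-5 + M) - M = -M + (-1 + M)*(-5 + M))
(g(-4) + (A + K(4, -1))*(-6 + 2))*(-3) = ((5 + (-4)² - 7*(-4)) + (0 + (2 - 1*4))*(-6 + 2))*(-3) = ((5 + 16 + 28) + (0 + (2 - 4))*(-4))*(-3) = (49 + (0 - 2)*(-4))*(-3) = (49 - 2*(-4))*(-3) = (49 + 8)*(-3) = 57*(-3) = -171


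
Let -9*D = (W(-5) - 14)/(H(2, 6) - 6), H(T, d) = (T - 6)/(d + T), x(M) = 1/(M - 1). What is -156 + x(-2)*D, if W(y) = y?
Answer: -54718/351 ≈ -155.89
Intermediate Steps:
x(M) = 1/(-1 + M)
H(T, d) = (-6 + T)/(T + d)
D = -38/117 (D = -(-5 - 14)/(9*((-6 + 2)/(2 + 6) - 6)) = -(-19)/(9*(-4/8 - 6)) = -(-19)/(9*((1/8)*(-4) - 6)) = -(-19)/(9*(-1/2 - 6)) = -(-19)/(9*(-13/2)) = -(-19)*(-2)/(9*13) = -1/9*38/13 = -38/117 ≈ -0.32479)
-156 + x(-2)*D = -156 - 38/117/(-1 - 2) = -156 - 38/117/(-3) = -156 - 1/3*(-38/117) = -156 + 38/351 = -54718/351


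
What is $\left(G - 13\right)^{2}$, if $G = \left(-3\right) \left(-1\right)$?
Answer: $100$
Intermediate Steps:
$G = 3$
$\left(G - 13\right)^{2} = \left(3 - 13\right)^{2} = \left(-10\right)^{2} = 100$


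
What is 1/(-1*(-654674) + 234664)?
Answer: 1/889338 ≈ 1.1244e-6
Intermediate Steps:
1/(-1*(-654674) + 234664) = 1/(654674 + 234664) = 1/889338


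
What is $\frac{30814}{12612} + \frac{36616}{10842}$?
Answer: $\frac{22107955}{3798314} \approx 5.8205$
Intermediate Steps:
$\frac{30814}{12612} + \frac{36616}{10842} = 30814 \cdot \frac{1}{12612} + 36616 \cdot \frac{1}{10842} = \frac{15407}{6306} + \frac{18308}{5421} = \frac{22107955}{3798314}$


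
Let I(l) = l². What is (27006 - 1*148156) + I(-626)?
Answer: 270726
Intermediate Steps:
(27006 - 1*148156) + I(-626) = (27006 - 1*148156) + (-626)² = (27006 - 148156) + 391876 = -121150 + 391876 = 270726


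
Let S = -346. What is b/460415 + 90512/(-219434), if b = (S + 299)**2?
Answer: -20594176387/50515352555 ≈ -0.40768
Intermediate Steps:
b = 2209 (b = (-346 + 299)**2 = (-47)**2 = 2209)
b/460415 + 90512/(-219434) = 2209/460415 + 90512/(-219434) = 2209*(1/460415) + 90512*(-1/219434) = 2209/460415 - 45256/109717 = -20594176387/50515352555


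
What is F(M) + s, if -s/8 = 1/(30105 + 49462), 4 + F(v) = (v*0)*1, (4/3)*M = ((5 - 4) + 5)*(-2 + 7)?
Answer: -318276/79567 ≈ -4.0001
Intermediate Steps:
M = 45/2 (M = 3*(((5 - 4) + 5)*(-2 + 7))/4 = 3*((1 + 5)*5)/4 = 3*(6*5)/4 = (3/4)*30 = 45/2 ≈ 22.500)
F(v) = -4 (F(v) = -4 + (v*0)*1 = -4 + 0*1 = -4 + 0 = -4)
s = -8/79567 (s = -8/(30105 + 49462) = -8/79567 ≈ -0.00010054)
F(M) + s = -4 - 8/79567 = -318276/79567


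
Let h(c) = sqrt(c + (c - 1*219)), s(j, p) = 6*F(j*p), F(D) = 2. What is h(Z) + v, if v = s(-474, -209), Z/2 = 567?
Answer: 12 + sqrt(2049) ≈ 57.266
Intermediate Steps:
Z = 1134 (Z = 2*567 = 1134)
s(j, p) = 12 (s(j, p) = 6*2 = 12)
v = 12
h(c) = sqrt(-219 + 2*c) (h(c) = sqrt(c + (c - 219)) = sqrt(c + (-219 + c)) = sqrt(-219 + 2*c))
h(Z) + v = sqrt(-219 + 2*1134) + 12 = sqrt(-219 + 2268) + 12 = sqrt(2049) + 12 = 12 + sqrt(2049)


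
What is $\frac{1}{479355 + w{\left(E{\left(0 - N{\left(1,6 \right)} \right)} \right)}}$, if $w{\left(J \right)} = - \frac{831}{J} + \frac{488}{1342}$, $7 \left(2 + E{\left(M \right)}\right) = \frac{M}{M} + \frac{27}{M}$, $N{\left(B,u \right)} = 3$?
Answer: $\frac{22}{10551635} \approx 2.085 \cdot 10^{-6}$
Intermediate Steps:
$E{\left(M \right)} = - \frac{13}{7} + \frac{27}{7 M}$ ($E{\left(M \right)} = -2 + \frac{\frac{M}{M} + \frac{27}{M}}{7} = -2 + \frac{1 + \frac{27}{M}}{7} = -2 + \left(\frac{1}{7} + \frac{27}{7 M}\right) = - \frac{13}{7} + \frac{27}{7 M}$)
$w{\left(J \right)} = \frac{4}{11} - \frac{831}{J}$ ($w{\left(J \right)} = - \frac{831}{J} + 488 \cdot \frac{1}{1342} = - \frac{831}{J} + \frac{4}{11} = \frac{4}{11} - \frac{831}{J}$)
$\frac{1}{479355 + w{\left(E{\left(0 - N{\left(1,6 \right)} \right)} \right)}} = \frac{1}{479355 - \left(- \frac{4}{11} + \frac{831}{\frac{1}{7} \frac{1}{0 - 3} \left(27 - 13 \left(0 - 3\right)\right)}\right)} = \frac{1}{479355 - \left(- \frac{4}{11} + \frac{831}{\frac{1}{7} \frac{1}{-3} \left(27 - -39\right)}\right)} = \frac{1}{479355 - \left(- \frac{4}{11} + \frac{831}{\frac{1}{7} \left(- \frac{1}{3}\right) \left(27 + 39\right)}\right)} = \frac{1}{479355 - \left(- \frac{4}{11} + \frac{831}{\frac{1}{7} \left(- \frac{1}{3}\right) 66}\right)} = \frac{1}{479355 - \left(- \frac{4}{11} + \frac{831}{- \frac{22}{7}}\right)} = \frac{1}{479355 + \left(\frac{4}{11} - - \frac{5817}{22}\right)} = \frac{1}{479355 + \left(\frac{4}{11} + \frac{5817}{22}\right)} = \frac{1}{479355 + \frac{5825}{22}} = \frac{1}{\frac{10551635}{22}} = \frac{22}{10551635}$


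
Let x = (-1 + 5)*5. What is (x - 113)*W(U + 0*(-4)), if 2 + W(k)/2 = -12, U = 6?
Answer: 2604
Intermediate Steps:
W(k) = -28 (W(k) = -4 + 2*(-12) = -4 - 24 = -28)
x = 20 (x = 4*5 = 20)
(x - 113)*W(U + 0*(-4)) = (20 - 113)*(-28) = -93*(-28) = 2604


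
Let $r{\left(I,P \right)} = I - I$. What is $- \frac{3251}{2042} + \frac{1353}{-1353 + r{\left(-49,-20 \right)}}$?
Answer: $- \frac{5293}{2042} \approx -2.5921$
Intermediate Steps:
$r{\left(I,P \right)} = 0$
$- \frac{3251}{2042} + \frac{1353}{-1353 + r{\left(-49,-20 \right)}} = - \frac{3251}{2042} + \frac{1353}{-1353 + 0} = \left(-3251\right) \frac{1}{2042} + \frac{1353}{-1353} = - \frac{3251}{2042} + 1353 \left(- \frac{1}{1353}\right) = - \frac{3251}{2042} - 1 = - \frac{5293}{2042}$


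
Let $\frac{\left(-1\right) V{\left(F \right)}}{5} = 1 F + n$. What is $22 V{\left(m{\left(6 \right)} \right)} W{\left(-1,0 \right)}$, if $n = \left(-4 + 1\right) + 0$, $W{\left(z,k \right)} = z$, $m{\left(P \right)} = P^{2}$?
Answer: $3630$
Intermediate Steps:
$n = -3$ ($n = -3 + 0 = -3$)
$V{\left(F \right)} = 15 - 5 F$ ($V{\left(F \right)} = - 5 \left(1 F - 3\right) = - 5 \left(F - 3\right) = - 5 \left(-3 + F\right) = 15 - 5 F$)
$22 V{\left(m{\left(6 \right)} \right)} W{\left(-1,0 \right)} = 22 \left(15 - 5 \cdot 6^{2}\right) \left(-1\right) = 22 \left(15 - 180\right) \left(-1\right) = 22 \left(-165\right) \left(-1\right) = \left(-3630\right) \left(-1\right) = 3630$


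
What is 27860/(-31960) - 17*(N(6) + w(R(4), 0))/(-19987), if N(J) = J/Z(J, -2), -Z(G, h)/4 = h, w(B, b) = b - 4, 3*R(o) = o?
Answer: -55860361/63878452 ≈ -0.87448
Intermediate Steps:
R(o) = o/3
w(B, b) = -4 + b
Z(G, h) = -4*h
N(J) = J/8 (N(J) = J/((-4*(-2))) = J/8)
27860/(-31960) - 17*(N(6) + w(R(4), 0))/(-19987) = 27860/(-31960) - 17*((1/8)*6 + (-4 + 0))/(-19987) = 27860*(-1/31960) - 17*(3/4 - 4)*(-1/19987) = -1393/1598 - 17*(-13/4)*(-1/19987) = -1393/1598 + (221/4)*(-1/19987) = -1393/1598 - 221/79948 = -55860361/63878452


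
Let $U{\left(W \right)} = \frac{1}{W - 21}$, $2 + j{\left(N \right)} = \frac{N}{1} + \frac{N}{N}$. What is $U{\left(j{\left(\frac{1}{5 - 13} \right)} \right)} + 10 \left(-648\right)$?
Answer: $- \frac{1146968}{177} \approx -6480.0$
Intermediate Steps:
$j{\left(N \right)} = -1 + N$ ($j{\left(N \right)} = -2 + \left(\frac{N}{1} + \frac{N}{N}\right) = -2 + \left(N 1 + 1\right) = -2 + \left(N + 1\right) = -2 + \left(1 + N\right) = -1 + N$)
$U{\left(W \right)} = \frac{1}{-21 + W}$
$U{\left(j{\left(\frac{1}{5 - 13} \right)} \right)} + 10 \left(-648\right) = \frac{1}{-21 - \left(1 - \frac{1}{5 - 13}\right)} + 10 \left(-648\right) = \frac{1}{-21 - \left(1 - \frac{1}{-8}\right)} - 6480 = \frac{1}{-21 - \frac{9}{8}} - 6480 = \frac{1}{- \frac{177}{8}} - 6480 = - \frac{8}{177} - 6480 = - \frac{1146968}{177}$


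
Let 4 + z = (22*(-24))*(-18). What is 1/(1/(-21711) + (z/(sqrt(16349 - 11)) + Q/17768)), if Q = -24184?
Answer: 4309021910351117631/17481433821783615837926 + 1840768318311919125*sqrt(16338)/17481433821783615837926 ≈ 0.013706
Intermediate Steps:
z = 9500 (z = -4 + (22*(-24))*(-18) = -4 - 528*(-18) = -4 + 9504 = 9500)
1/(1/(-21711) + (z/(sqrt(16349 - 11)) + Q/17768)) = 1/(1/(-21711) + (9500/(sqrt(16349 - 11)) - 24184/17768)) = 1/(-1/21711 + (9500/(sqrt(16338)) - 24184*1/17768)) = 1/(-1/21711 + (9500*(sqrt(16338)/16338) - 3023/2221)) = 1/(-1/21711 + (4750*sqrt(16338)/8169 - 3023/2221)) = 1/(-1/21711 + (-3023/2221 + 4750*sqrt(16338)/8169)) = 1/(-65634574/48220131 + 4750*sqrt(16338)/8169)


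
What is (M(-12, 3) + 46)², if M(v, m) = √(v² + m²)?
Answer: 2269 + 276*√17 ≈ 3407.0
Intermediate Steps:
M(v, m) = √(m² + v²)
(M(-12, 3) + 46)² = (√(3² + (-12)²) + 46)² = (√(9 + 144) + 46)² = (√153 + 46)² = (3*√17 + 46)² = (46 + 3*√17)²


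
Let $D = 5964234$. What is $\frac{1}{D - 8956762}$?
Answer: $- \frac{1}{2992528} \approx -3.3417 \cdot 10^{-7}$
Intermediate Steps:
$\frac{1}{D - 8956762} = \frac{1}{5964234 - 8956762} = \frac{1}{-2992528} = - \frac{1}{2992528}$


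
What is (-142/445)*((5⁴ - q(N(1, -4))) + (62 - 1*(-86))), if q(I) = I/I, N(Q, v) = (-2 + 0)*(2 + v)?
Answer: -109624/445 ≈ -246.35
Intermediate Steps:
N(Q, v) = -4 - 2*v (N(Q, v) = -2*(2 + v) = -4 - 2*v)
q(I) = 1
(-142/445)*((5⁴ - q(N(1, -4))) + (62 - 1*(-86))) = (-142/445)*((5⁴ - 1*1) + (62 - 1*(-86))) = (-142*1/445)*((625 - 1) + (62 + 86)) = -142*(624 + 148)/445 = -142/445*772 = -109624/445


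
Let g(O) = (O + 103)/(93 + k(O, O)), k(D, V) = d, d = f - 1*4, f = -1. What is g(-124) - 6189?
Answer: -544653/88 ≈ -6189.2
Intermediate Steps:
d = -5 (d = -1 - 1*4 = -1 - 4 = -5)
k(D, V) = -5
g(O) = 103/88 + O/88 (g(O) = (O + 103)/(93 - 5) = (103 + O)/88 = (103 + O)*(1/88) = 103/88 + O/88)
g(-124) - 6189 = (103/88 + (1/88)*(-124)) - 6189 = (103/88 - 31/22) - 6189 = -21/88 - 6189 = -544653/88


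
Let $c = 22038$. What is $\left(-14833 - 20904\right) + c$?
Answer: $-13699$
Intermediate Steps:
$\left(-14833 - 20904\right) + c = \left(-14833 - 20904\right) + 22038 = -35737 + 22038 = -13699$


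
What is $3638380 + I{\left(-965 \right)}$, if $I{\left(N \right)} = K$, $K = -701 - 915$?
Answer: $3636764$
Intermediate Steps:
$K = -1616$ ($K = -701 - 915 = -1616$)
$I{\left(N \right)} = -1616$
$3638380 + I{\left(-965 \right)} = 3638380 - 1616 = 3636764$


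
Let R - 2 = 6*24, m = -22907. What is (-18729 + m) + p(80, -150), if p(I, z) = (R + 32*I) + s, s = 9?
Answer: -38921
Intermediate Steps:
R = 146 (R = 2 + 6*24 = 2 + 144 = 146)
p(I, z) = 155 + 32*I (p(I, z) = (146 + 32*I) + 9 = 155 + 32*I)
(-18729 + m) + p(80, -150) = (-18729 - 22907) + (155 + 32*80) = -41636 + (155 + 2560) = -41636 + 2715 = -38921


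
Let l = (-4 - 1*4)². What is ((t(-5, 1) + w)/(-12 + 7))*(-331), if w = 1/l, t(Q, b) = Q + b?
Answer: -16881/64 ≈ -263.77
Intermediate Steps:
l = 64 (l = (-4 - 4)² = (-8)² = 64)
w = 1/64 ≈ 0.015625
((t(-5, 1) + w)/(-12 + 7))*(-331) = (((-5 + 1) + 1/64)/(-12 + 7))*(-331) = ((-4 + 1/64)/(-5))*(-331) = -255/64*(-⅕)*(-331) = (51/64)*(-331) = -16881/64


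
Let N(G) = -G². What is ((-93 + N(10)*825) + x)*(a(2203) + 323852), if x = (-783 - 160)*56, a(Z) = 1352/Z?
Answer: -96601478950508/2203 ≈ -4.3850e+10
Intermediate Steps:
x = -52808 (x = -943*56 = -52808)
((-93 + N(10)*825) + x)*(a(2203) + 323852) = ((-93 - 1*10²*825) - 52808)*(1352/2203 + 323852) = ((-93 - 1*100*825) - 52808)*(1352*(1/2203) + 323852) = ((-93 - 100*825) - 52808)*(1352/2203 + 323852) = ((-93 - 82500) - 52808)*(713447308/2203) = (-82593 - 52808)*(713447308/2203) = -135401*713447308/2203 = -96601478950508/2203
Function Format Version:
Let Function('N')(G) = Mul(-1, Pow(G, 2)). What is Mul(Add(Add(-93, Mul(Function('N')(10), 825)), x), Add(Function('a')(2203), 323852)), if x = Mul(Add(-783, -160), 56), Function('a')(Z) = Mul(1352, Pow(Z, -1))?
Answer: Rational(-96601478950508, 2203) ≈ -4.3850e+10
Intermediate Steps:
x = -52808 (x = Mul(-943, 56) = -52808)
Mul(Add(Add(-93, Mul(Function('N')(10), 825)), x), Add(Function('a')(2203), 323852)) = Mul(Add(Add(-93, Mul(Mul(-1, Pow(10, 2)), 825)), -52808), Add(Mul(1352, Pow(2203, -1)), 323852)) = Mul(Add(Add(-93, Mul(Mul(-1, 100), 825)), -52808), Add(Mul(1352, Rational(1, 2203)), 323852)) = Mul(Add(Add(-93, Mul(-100, 825)), -52808), Add(Rational(1352, 2203), 323852)) = Mul(Add(Add(-93, -82500), -52808), Rational(713447308, 2203)) = Mul(Add(-82593, -52808), Rational(713447308, 2203)) = Mul(-135401, Rational(713447308, 2203)) = Rational(-96601478950508, 2203)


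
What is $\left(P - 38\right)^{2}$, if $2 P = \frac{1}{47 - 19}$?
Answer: $\frac{4524129}{3136} \approx 1442.6$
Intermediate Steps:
$P = \frac{1}{56}$ ($P = \frac{1}{2 \left(47 - 19\right)} = \frac{1}{2 \cdot 28} = \frac{1}{2} \cdot \frac{1}{28} = \frac{1}{56} \approx 0.017857$)
$\left(P - 38\right)^{2} = \left(\frac{1}{56} - 38\right)^{2} = \left(- \frac{2127}{56}\right)^{2} = \frac{4524129}{3136}$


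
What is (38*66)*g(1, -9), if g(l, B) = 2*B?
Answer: -45144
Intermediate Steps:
(38*66)*g(1, -9) = (38*66)*(2*(-9)) = 2508*(-18) = -45144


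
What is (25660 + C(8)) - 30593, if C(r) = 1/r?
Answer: -39463/8 ≈ -4932.9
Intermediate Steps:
(25660 + C(8)) - 30593 = (25660 + 1/8) - 30593 = (25660 + ⅛) - 30593 = 205281/8 - 30593 = -39463/8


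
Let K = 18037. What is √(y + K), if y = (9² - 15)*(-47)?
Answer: √14935 ≈ 122.21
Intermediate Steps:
y = -3102 (y = (81 - 15)*(-47) = 66*(-47) = -3102)
√(y + K) = √(-3102 + 18037) = √14935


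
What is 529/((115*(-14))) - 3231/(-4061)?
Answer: 132767/284270 ≈ 0.46705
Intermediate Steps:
529/((115*(-14))) - 3231/(-4061) = 529/(-1610) - 3231*(-1/4061) = 529*(-1/1610) + 3231/4061 = -23/70 + 3231/4061 = 132767/284270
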